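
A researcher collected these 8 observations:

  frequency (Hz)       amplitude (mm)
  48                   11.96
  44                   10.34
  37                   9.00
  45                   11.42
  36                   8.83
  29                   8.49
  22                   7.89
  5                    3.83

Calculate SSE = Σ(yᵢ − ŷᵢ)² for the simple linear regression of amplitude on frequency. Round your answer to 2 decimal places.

2.25

n = 8, Σx = 266, Σy = 71.76, Σxy = 2632.76, Σx² = 10280, Σy² = 688.3436
Sxx = Σx² − (Σx)²/n = 10280 − 8844.5 = 1435.5
Sxy = Σxy − (Σx)(Σy)/n = 2632.76 − 2386.02 = 246.74
Syy = Σy² − (Σy)²/n = 688.3436 − 643.6872 = 44.6564
b = Sxy/Sxx = 246.74/1435.5 = 0.171884
SSE = Syy − b·Sxy = 44.6564 − 0.171884·246.74 = 2.245653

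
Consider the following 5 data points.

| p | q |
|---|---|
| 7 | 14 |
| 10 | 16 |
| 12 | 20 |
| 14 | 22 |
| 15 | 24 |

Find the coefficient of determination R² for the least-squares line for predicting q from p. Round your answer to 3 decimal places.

n = 5, Σx = 58, Σy = 96, Σxy = 1166, Σx² = 714, Σy² = 1912
Sxx = Σx² − (Σx)²/n = 714 − 672.8 = 41.2
Sxy = Σxy − (Σx)(Σy)/n = 1166 − 1113.6 = 52.4
Syy = Σy² − (Σy)²/n = 1912 − 1843.2 = 68.8
R² = Sxy²/(Sxx·Syy) = (52.4)²/(41.2·68.8) = 0.968672

0.969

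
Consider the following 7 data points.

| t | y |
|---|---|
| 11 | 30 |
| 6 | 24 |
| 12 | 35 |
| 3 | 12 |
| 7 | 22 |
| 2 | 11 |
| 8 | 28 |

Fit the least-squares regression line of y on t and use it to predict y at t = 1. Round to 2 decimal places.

9.14

n = 7, Σx = 49, Σy = 162, Σxy = 1330, Σx² = 427
Sxx = Σx² − (Σx)²/n = 427 − 343 = 84
Sxy = Σxy − (Σx)(Σy)/n = 1330 − 1134 = 196
b = Sxy/Sxx = 196/84 = 2.333333
a = ȳ − b·x̄ = 23.142857 − 2.333333·7 = 6.809524
ŷ(1) = a + b·1 = 6.809524 + 2.333333·1 = 9.142857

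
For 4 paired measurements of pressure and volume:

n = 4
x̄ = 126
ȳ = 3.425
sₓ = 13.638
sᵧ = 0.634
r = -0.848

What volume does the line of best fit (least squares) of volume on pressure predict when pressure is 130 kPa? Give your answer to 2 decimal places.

b = r · sᵧ/sₓ = -0.848 · 0.634/13.638 = -0.039422
a = ȳ − b·x̄ = 3.425 − (-0.039422)·126 = 8.392124
ŷ(130) = a + b·130 = 8.392124 + (-0.039422)·130 = 3.267314

3.27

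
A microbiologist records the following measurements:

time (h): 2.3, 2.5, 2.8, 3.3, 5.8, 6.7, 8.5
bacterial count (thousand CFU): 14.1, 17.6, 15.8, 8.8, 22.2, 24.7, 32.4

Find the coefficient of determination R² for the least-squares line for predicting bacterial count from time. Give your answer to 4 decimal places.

n = 7, Σx = 31.9, Σy = 135.6, Σxy = 719.36, Σx² = 181.05, Σy² = 2988.34
Sxx = Σx² − (Σx)²/n = 181.05 − 145.372857 = 35.677143
Sxy = Σxy − (Σx)(Σy)/n = 719.36 − 617.948571 = 101.411429
Syy = Σy² − (Σy)²/n = 2988.34 − 2626.765714 = 361.574286
R² = Sxy²/(Sxx·Syy) = (101.411429)²/(35.677143·361.574286) = 0.797235

0.7972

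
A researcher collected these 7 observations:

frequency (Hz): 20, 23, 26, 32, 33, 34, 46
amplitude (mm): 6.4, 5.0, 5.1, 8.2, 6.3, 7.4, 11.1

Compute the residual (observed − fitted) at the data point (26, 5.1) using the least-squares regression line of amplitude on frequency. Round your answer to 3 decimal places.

-1.003

n = 7, Σx = 214, Σy = 49.5, Σxy = 1608.1, Σx² = 6990
Sxx = Σx² − (Σx)²/n = 6990 − 6542.285714 = 447.714286
Sxy = Σxy − (Σx)(Σy)/n = 1608.1 − 1513.285714 = 94.814286
b = Sxy/Sxx = 94.814286/447.714286 = 0.211774
a = ȳ − b·x̄ = 7.071429 − 0.211774·30.571429 = 0.597192
ŷ(26) = 0.597192 + 0.211774·26 = 6.103318
residual = y − ŷ = 5.1 − 6.103318 = -1.003318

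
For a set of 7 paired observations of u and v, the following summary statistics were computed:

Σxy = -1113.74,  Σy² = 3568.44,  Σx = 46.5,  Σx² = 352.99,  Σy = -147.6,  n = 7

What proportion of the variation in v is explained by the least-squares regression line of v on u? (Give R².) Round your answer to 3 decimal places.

Sxx = Σx² − (Σx)²/n = 352.99 − 308.892857 = 44.097143
Sxy = Σxy − (Σx)(Σy)/n = -1113.74 − (-980.485714) = -133.254286
Syy = Σy² − (Σy)²/n = 3568.44 − 3112.251429 = 456.188571
R² = Sxy²/(Sxx·Syy) = (-133.254286)²/(44.097143·456.188571) = 0.882689

0.883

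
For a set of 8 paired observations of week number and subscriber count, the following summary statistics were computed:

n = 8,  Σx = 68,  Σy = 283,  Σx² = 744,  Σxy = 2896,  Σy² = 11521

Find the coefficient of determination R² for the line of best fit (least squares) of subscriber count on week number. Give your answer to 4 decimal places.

0.9599

Sxx = Σx² − (Σx)²/n = 744 − 578 = 166
Sxy = Σxy − (Σx)(Σy)/n = 2896 − 2405.5 = 490.5
Syy = Σy² − (Σy)²/n = 11521 − 10011.125 = 1509.875
R² = Sxy²/(Sxx·Syy) = (490.5)²/(166·1509.875) = 0.959907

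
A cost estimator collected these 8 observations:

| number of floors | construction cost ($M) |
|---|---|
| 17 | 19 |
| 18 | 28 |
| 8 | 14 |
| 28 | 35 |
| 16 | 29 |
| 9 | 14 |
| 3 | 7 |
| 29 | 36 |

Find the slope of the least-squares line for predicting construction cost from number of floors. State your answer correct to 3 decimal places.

1.103

n = 8, Σx = 128, Σy = 182, Σxy = 3574, Σx² = 2648
Sxx = Σx² − (Σx)²/n = 2648 − 2048 = 600
Sxy = Σxy − (Σx)(Σy)/n = 3574 − 2912 = 662
b = Sxy/Sxx = 662/600 = 1.103333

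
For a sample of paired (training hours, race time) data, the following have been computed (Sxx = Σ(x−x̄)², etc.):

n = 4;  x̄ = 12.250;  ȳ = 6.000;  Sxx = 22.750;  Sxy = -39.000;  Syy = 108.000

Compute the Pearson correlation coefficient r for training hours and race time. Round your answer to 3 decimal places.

r = Sxy/√(Sxx·Syy) = -39/√(2457) = -39/49.568135 = -0.786796

-0.787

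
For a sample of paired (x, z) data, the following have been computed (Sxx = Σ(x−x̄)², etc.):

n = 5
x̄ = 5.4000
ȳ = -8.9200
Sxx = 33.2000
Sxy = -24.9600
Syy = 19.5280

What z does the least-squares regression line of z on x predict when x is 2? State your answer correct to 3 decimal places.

b = Sxy/Sxx = -24.96/33.2 = -0.751807
a = ȳ − b·x̄ = -8.92 − (-0.751807)·5.4 = -4.860241
ŷ(2) = a + b·2 = -4.860241 + (-0.751807)·2 = -6.363855

-6.364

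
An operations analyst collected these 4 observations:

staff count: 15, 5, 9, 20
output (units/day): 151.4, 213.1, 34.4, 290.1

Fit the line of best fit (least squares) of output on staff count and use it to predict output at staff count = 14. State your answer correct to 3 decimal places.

n = 4, Σx = 49, Σy = 689, Σxy = 9448.1, Σx² = 731
Sxx = Σx² − (Σx)²/n = 731 − 600.25 = 130.75
Sxy = Σxy − (Σx)(Σy)/n = 9448.1 − 8440.25 = 1007.85
b = Sxy/Sxx = 1007.85/130.75 = 7.708222
a = ȳ − b·x̄ = 172.25 − 7.708222·12.25 = 77.824283
ŷ(14) = a + b·14 = 77.824283 + 7.708222·14 = 185.739388

185.739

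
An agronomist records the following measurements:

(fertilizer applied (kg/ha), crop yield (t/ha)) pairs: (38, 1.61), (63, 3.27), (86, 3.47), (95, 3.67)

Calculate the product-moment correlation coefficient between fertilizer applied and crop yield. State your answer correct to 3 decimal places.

n = 4, Σx = 282, Σy = 12.02, Σxy = 914.26, Σx² = 21834, Σy² = 38.7948
Sxx = Σx² − (Σx)²/n = 21834 − 19881 = 1953
Sxy = Σxy − (Σx)(Σy)/n = 914.26 − 847.41 = 66.85
Syy = Σy² − (Σy)²/n = 38.7948 − 36.1201 = 2.6747
r = Sxy/√(Sxx·Syy) = 66.85/√(5223.6891) = 66.85/72.275093 = 0.924938

0.925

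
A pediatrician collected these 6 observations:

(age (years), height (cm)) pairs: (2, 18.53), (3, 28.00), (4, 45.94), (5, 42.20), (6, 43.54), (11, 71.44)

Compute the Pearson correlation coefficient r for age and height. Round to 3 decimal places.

0.948

n = 6, Σx = 31, Σy = 249.65, Σxy = 1562.9, Σx² = 211, Σy² = 12018.0897
Sxx = Σx² − (Σx)²/n = 211 − 160.166667 = 50.833333
Sxy = Σxy − (Σx)(Σy)/n = 1562.9 − 1289.858333 = 273.041667
Syy = Σy² − (Σy)²/n = 12018.0897 − 10387.520417 = 1630.569283
r = Sxy/√(Sxx·Syy) = 273.041667/√(82887.271903) = 273.041667/287.901497 = 0.948386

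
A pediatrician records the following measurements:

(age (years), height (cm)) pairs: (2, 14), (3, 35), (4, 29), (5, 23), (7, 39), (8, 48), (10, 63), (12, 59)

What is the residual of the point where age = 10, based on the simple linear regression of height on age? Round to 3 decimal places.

8.093

n = 8, Σx = 51, Σy = 310, Σxy = 2359, Σx² = 411
Sxx = Σx² − (Σx)²/n = 411 − 325.125 = 85.875
Sxy = Σxy − (Σx)(Σy)/n = 2359 − 1976.25 = 382.75
b = Sxy/Sxx = 382.75/85.875 = 4.457060
a = ȳ − b·x̄ = 38.75 − 4.457060·6.375 = 10.336245
ŷ(10) = 10.336245 + 4.457060·10 = 54.906841
residual = y − ŷ = 63 − 54.906841 = 8.093159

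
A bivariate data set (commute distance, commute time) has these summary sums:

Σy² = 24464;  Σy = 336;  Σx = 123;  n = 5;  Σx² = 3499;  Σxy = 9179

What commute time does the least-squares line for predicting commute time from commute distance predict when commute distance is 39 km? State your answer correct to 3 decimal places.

Sxx = Σx² − (Σx)²/n = 3499 − 3025.8 = 473.2
Sxy = Σxy − (Σx)(Σy)/n = 9179 − 8265.6 = 913.4
b = Sxy/Sxx = 913.4/473.2 = 1.930262
a = ȳ − b·x̄ = 67.2 − 1.930262·24.6 = 19.715554
ŷ(39) = a + b·39 = 19.715554 + 1.930262·39 = 94.995773

94.996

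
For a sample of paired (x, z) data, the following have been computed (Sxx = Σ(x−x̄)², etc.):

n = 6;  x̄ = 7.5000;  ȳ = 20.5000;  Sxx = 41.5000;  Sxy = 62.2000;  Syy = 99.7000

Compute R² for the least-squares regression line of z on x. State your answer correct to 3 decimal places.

R² = Sxy²/(Sxx·Syy) = (62.2)²/(41.5·99.7) = 0.935056

0.935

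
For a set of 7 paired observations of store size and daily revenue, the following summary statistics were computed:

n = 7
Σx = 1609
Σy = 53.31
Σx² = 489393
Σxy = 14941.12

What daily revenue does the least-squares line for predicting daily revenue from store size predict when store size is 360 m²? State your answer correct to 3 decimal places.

10.541

Sxx = Σx² − (Σx)²/n = 489393 − 369840.142857 = 119552.857143
Sxy = Σxy − (Σx)(Σy)/n = 14941.12 − 12253.684286 = 2687.435714
b = Sxy/Sxx = 2687.435714/119552.857143 = 0.022479
a = ȳ − b·x̄ = 7.615714 − 0.022479·229.857143 = 2.448742
ŷ(360) = a + b·360 = 2.448742 + 0.022479·360 = 10.541203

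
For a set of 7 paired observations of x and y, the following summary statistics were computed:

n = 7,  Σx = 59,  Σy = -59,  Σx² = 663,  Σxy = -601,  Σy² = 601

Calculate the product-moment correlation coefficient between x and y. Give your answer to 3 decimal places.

-0.791

Sxx = Σx² − (Σx)²/n = 663 − 497.285714 = 165.714286
Sxy = Σxy − (Σx)(Σy)/n = -601 − (-497.285714) = -103.714286
Syy = Σy² − (Σy)²/n = 601 − 497.285714 = 103.714286
r = Sxy/√(Sxx·Syy) = -103.714286/√(17186.938776) = -103.714286/131.098966 = -0.791114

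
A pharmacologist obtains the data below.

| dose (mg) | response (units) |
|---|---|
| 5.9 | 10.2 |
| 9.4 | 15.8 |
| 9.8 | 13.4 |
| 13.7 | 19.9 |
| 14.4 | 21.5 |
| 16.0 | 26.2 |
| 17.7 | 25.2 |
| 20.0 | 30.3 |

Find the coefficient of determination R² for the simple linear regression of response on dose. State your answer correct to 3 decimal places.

0.963

n = 8, Σx = 106.9, Σy = 162.5, Σxy = 2393.49, Σx² = 1583.55, Σy² = 3631.07
Sxx = Σx² − (Σx)²/n = 1583.55 − 1428.45125 = 155.09875
Sxy = Σxy − (Σx)(Σy)/n = 2393.49 − 2171.40625 = 222.08375
Syy = Σy² − (Σy)²/n = 3631.07 − 3300.78125 = 330.28875
R² = Sxy²/(Sxx·Syy) = (222.08375)²/(155.09875·330.28875) = 0.962790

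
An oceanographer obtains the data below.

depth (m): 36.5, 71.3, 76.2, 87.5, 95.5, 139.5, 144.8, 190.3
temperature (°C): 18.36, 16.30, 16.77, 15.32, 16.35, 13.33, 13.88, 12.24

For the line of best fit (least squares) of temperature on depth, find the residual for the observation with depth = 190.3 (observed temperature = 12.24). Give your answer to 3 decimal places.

0.312

n = 8, Σx = 841.6, Σy = 122.55, Σxy = 12210.76, Σx² = 105640.26
Sxx = Σx² − (Σx)²/n = 105640.26 − 88536.32 = 17103.94
Sxy = Σxy − (Σx)(Σy)/n = 12210.76 − 12892.26 = -681.5
b = Sxy/Sxx = -681.5/17103.94 = -0.039845
a = ȳ − b·x̄ = 15.31875 − (-0.039845)·105.2 = 19.510404
ŷ(190.3) = 19.510404 + (-0.039845)·190.3 = 11.927973
residual = y − ŷ = 12.24 − 11.927973 = 0.312027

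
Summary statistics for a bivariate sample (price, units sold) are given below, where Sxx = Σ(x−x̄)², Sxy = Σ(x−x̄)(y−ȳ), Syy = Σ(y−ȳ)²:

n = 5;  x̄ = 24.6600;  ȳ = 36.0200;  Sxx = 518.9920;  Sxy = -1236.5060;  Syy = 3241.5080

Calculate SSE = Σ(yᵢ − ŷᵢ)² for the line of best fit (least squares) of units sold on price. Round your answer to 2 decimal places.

b = Sxy/Sxx = -1236.506/518.992 = -2.382515
SSE = Syy − b·Sxy = 3241.508 − (-2.382515)·(-1236.506) = 295.514443

295.51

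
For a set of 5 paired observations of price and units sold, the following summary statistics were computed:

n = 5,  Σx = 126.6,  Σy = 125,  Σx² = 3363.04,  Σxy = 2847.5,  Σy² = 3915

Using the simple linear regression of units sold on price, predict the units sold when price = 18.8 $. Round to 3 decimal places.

38.141

Sxx = Σx² − (Σx)²/n = 3363.04 − 3205.512 = 157.528
Sxy = Σxy − (Σx)(Σy)/n = 2847.5 − 3165 = -317.5
b = Sxy/Sxx = -317.5/157.528 = -2.015515
a = ȳ − b·x̄ = 25 − (-2.015515)·25.32 = 76.032832
ŷ(18.8) = a + b·18.8 = 76.032832 + (-2.015515)·18.8 = 38.141156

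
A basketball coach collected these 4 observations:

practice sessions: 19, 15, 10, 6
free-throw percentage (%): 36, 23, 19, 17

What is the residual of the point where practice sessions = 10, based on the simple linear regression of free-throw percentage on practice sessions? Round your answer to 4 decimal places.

-1.3093

n = 4, Σx = 50, Σy = 95, Σxy = 1321, Σx² = 722
Sxx = Σx² − (Σx)²/n = 722 − 625 = 97
Sxy = Σxy − (Σx)(Σy)/n = 1321 − 1187.5 = 133.5
b = Sxy/Sxx = 133.5/97 = 1.376289
a = ȳ − b·x̄ = 23.75 − 1.376289·12.5 = 6.546392
ŷ(10) = 6.546392 + 1.376289·10 = 20.309278
residual = y − ŷ = 19 − 20.309278 = -1.309278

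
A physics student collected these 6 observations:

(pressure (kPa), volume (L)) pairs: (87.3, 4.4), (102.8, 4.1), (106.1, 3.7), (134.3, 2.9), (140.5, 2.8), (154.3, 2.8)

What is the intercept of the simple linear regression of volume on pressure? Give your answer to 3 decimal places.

6.664

n = 6, Σx = 725.3, Σy = 20.7, Σxy = 2413.08, Σx² = 91031.57
Sxx = Σx² − (Σx)²/n = 91031.57 − 87676.681667 = 3354.888333
Sxy = Σxy − (Σx)(Σy)/n = 2413.08 − 2502.285 = -89.205
b = Sxy/Sxx = -89.205/3354.888333 = -0.026590
a = ȳ − b·x̄ = 3.45 − (-0.026590)·120.883333 = 6.664234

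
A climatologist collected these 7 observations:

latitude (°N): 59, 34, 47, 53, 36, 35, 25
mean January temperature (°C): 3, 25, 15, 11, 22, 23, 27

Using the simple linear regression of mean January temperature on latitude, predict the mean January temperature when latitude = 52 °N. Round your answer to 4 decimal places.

n = 7, Σx = 289, Σy = 126, Σxy = 4587, Σx² = 12801
Sxx = Σx² − (Σx)²/n = 12801 − 11931.571429 = 869.428571
Sxy = Σxy − (Σx)(Σy)/n = 4587 − 5202 = -615
b = Sxy/Sxx = -615/869.428571 = -0.707361
a = ȳ − b·x̄ = 18 − (-0.707361)·41.285714 = 47.203911
ŷ(52) = a + b·52 = 47.203911 + (-0.707361)·52 = 10.421130

10.4211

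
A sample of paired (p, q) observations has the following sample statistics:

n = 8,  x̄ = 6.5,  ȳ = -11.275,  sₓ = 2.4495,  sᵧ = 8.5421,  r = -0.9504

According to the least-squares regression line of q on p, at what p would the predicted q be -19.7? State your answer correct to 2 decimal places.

b = r · sᵧ/sₓ = -0.9504 · 8.5421/2.4495 = -3.314314
a = ȳ − b·x̄ = -11.275 − (-3.314314)·6.5 = 10.268040
Set a + b·x = -19.7: x = (-19.7 − 10.268040) / (-3.314314) = 9.042004

9.04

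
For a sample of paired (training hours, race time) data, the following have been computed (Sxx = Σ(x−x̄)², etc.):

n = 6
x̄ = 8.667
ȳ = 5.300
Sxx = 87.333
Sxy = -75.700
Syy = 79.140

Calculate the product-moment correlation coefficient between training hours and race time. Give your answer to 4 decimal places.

-0.9106

r = Sxy/√(Sxx·Syy) = -75.7/√(6911.53362) = -75.7/83.135634 = -0.910560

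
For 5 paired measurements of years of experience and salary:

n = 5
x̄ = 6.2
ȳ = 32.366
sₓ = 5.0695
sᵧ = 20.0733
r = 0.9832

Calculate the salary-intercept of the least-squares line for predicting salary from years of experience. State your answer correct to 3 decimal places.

8.229

b = r · sᵧ/sₓ = 0.9832 · 20.0733/5.0695 = 3.893100
a = ȳ − b·x̄ = 32.366 − 3.893100·6.2 = 8.228782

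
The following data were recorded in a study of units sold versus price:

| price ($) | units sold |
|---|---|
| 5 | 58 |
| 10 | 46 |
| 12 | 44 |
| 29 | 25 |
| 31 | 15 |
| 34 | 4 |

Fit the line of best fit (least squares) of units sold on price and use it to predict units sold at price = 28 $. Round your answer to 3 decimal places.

n = 6, Σx = 121, Σy = 192, Σxy = 2604, Σx² = 3227
Sxx = Σx² − (Σx)²/n = 3227 − 2440.166667 = 786.833333
Sxy = Σxy − (Σx)(Σy)/n = 2604 − 3872 = -1268
b = Sxy/Sxx = -1268/786.833333 = -1.611523
a = ȳ − b·x̄ = 32 − (-1.611523)·20.166667 = 64.499047
ŷ(28) = a + b·28 = 64.499047 + (-1.611523)·28 = 19.376403

19.376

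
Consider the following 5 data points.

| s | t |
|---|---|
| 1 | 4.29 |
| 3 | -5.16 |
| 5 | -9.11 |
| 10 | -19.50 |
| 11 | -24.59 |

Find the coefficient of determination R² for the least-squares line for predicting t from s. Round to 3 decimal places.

0.975

n = 5, Σx = 30, Σy = -54.07, Σxy = -522.23, Σx² = 256, Σy² = 1112.9399
Sxx = Σx² − (Σx)²/n = 256 − 180 = 76
Sxy = Σxy − (Σx)(Σy)/n = -522.23 − (-324.42) = -197.81
Syy = Σy² − (Σy)²/n = 1112.9399 − 584.71298 = 528.22692
R² = Sxy²/(Sxx·Syy) = (-197.81)²/(76·528.22692) = 0.974681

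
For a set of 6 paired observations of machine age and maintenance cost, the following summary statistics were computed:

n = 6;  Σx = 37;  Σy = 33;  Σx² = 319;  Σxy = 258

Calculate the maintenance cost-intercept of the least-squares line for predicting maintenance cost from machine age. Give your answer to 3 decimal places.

1.800

Sxx = Σx² − (Σx)²/n = 319 − 228.166667 = 90.833333
Sxy = Σxy − (Σx)(Σy)/n = 258 − 203.5 = 54.5
b = Sxy/Sxx = 54.5/90.833333 = 0.6
a = ȳ − b·x̄ = 5.5 − 0.6·6.166667 = 1.8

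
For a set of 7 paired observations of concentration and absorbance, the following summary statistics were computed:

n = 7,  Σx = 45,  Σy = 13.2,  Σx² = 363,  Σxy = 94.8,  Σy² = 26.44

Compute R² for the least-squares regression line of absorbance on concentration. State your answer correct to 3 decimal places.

0.866

Sxx = Σx² − (Σx)²/n = 363 − 289.285714 = 73.714286
Sxy = Σxy − (Σx)(Σy)/n = 94.8 − 84.857143 = 9.942857
Syy = Σy² − (Σy)²/n = 26.44 − 24.891429 = 1.548571
R² = Sxy²/(Sxx·Syy) = (9.942857)²/(73.714286·1.548571) = 0.866043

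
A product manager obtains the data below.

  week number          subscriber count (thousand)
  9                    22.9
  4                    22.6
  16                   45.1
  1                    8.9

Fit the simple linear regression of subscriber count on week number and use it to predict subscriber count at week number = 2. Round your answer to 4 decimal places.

12.9050

n = 4, Σx = 30, Σy = 99.5, Σxy = 1027, Σx² = 354
Sxx = Σx² − (Σx)²/n = 354 − 225 = 129
Sxy = Σxy − (Σx)(Σy)/n = 1027 − 746.25 = 280.75
b = Sxy/Sxx = 280.75/129 = 2.176357
a = ȳ − b·x̄ = 24.875 − 2.176357·7.5 = 8.552326
ŷ(2) = a + b·2 = 8.552326 + 2.176357·2 = 12.905039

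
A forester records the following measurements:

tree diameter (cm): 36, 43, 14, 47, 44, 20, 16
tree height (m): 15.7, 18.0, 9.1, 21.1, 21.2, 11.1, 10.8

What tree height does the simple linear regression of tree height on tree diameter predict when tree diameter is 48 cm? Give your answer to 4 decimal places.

20.9959

n = 7, Σx = 220, Σy = 107, Σxy = 3785.9, Σx² = 8142
Sxx = Σx² − (Σx)²/n = 8142 − 6914.285714 = 1227.714286
Sxy = Σxy − (Σx)(Σy)/n = 3785.9 − 3362.857143 = 423.042857
b = Sxy/Sxx = 423.042857/1227.714286 = 0.344578
a = ȳ − b·x̄ = 15.285714 − 0.344578·31.428571 = 4.456132
ŷ(48) = a + b·48 = 4.456132 + 0.344578·48 = 20.995858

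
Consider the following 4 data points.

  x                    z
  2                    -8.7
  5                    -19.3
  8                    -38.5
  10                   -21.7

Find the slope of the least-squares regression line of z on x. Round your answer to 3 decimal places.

-2.385

n = 4, Σx = 25, Σy = -88.2, Σxy = -638.9, Σx² = 193
Sxx = Σx² − (Σx)²/n = 193 − 156.25 = 36.75
Sxy = Σxy − (Σx)(Σy)/n = -638.9 − (-551.25) = -87.65
b = Sxy/Sxx = -87.65/36.75 = -2.385034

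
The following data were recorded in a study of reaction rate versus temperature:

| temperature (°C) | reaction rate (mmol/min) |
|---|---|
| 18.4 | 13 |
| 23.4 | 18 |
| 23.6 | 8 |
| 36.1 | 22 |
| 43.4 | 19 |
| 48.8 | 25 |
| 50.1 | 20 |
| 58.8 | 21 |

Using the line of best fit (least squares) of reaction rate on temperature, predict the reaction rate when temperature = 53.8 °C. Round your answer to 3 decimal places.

n = 8, Σx = 302.6, Σy = 146, Σxy = 5924.8, Σx² = 12978.74
Sxx = Σx² − (Σx)²/n = 12978.74 − 11445.845 = 1532.895
Sxy = Σxy − (Σx)(Σy)/n = 5924.8 − 5522.45 = 402.35
b = Sxy/Sxx = 402.35/1532.895 = 0.262477
a = ȳ − b·x̄ = 18.25 − 0.262477·37.825 = 8.321800
ŷ(53.8) = a + b·53.8 = 8.321800 + 0.262477·53.8 = 22.443073

22.443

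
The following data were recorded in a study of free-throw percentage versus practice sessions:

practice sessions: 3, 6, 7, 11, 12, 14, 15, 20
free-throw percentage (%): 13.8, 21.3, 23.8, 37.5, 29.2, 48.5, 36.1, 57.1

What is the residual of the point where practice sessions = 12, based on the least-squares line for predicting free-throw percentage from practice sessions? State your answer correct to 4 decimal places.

-6.6696

n = 8, Σx = 88, Σy = 267.3, Σxy = 3461.2, Σx² = 1180
Sxx = Σx² − (Σx)²/n = 1180 − 968 = 212
Sxy = Σxy − (Σx)(Σy)/n = 3461.2 − 2940.3 = 520.9
b = Sxy/Sxx = 520.9/212 = 2.457075
a = ȳ − b·x̄ = 33.4125 − 2.457075·11 = 6.384670
ŷ(12) = 6.384670 + 2.457075·12 = 35.869575
residual = y − ŷ = 29.2 − 35.869575 = -6.669575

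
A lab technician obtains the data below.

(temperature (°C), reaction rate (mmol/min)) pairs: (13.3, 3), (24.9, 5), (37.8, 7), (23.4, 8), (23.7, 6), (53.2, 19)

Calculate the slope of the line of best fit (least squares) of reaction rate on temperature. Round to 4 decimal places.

n = 6, Σx = 176.3, Σy = 48, Σxy = 1769.2, Σx² = 6165.23
Sxx = Σx² − (Σx)²/n = 6165.23 − 5180.281667 = 984.948333
Sxy = Σxy − (Σx)(Σy)/n = 1769.2 − 1410.4 = 358.8
b = Sxy/Sxx = 358.8/984.948333 = 0.364283

0.3643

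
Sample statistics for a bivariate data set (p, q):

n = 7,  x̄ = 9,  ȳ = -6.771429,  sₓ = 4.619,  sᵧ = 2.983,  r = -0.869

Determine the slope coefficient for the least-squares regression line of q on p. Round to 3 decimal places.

b = r · sᵧ/sₓ = -0.869 · 2.983/4.619 = -0.561210

-0.561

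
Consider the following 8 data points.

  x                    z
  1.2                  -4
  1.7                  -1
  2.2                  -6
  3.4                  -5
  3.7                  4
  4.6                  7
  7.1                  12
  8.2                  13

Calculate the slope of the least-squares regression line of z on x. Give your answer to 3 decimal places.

n = 8, Σx = 32.1, Σy = 20, Σxy = 202.1, Σx² = 173.23
Sxx = Σx² − (Σx)²/n = 173.23 − 128.80125 = 44.42875
Sxy = Σxy − (Σx)(Σy)/n = 202.1 − 80.25 = 121.85
b = Sxy/Sxx = 121.85/44.42875 = 2.742593

2.743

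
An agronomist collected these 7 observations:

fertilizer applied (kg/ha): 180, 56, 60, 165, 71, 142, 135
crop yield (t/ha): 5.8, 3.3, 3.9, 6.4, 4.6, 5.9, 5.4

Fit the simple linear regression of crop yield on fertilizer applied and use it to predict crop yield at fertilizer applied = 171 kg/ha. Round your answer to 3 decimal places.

6.174

n = 7, Σx = 809, Σy = 35.3, Σxy = 4412.2, Σx² = 109791
Sxx = Σx² − (Σx)²/n = 109791 − 93497.285714 = 16293.714286
Sxy = Σxy − (Σx)(Σy)/n = 4412.2 − 4079.671429 = 332.528571
b = Sxy/Sxx = 332.528571/16293.714286 = 0.020408
a = ȳ − b·x̄ = 5.042857 − 0.020408·115.571429 = 2.684230
ŷ(171) = a + b·171 = 2.684230 + 0.020408·171 = 6.174065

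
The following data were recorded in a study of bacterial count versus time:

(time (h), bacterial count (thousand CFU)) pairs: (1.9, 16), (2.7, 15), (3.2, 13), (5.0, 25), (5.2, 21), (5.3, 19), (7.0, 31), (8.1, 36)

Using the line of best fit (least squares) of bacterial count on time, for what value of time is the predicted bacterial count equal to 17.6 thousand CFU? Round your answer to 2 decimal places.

3.55

n = 8, Σx = 38.4, Σy = 176, Σxy = 956, Σx² = 215.88
Sxx = Σx² − (Σx)²/n = 215.88 − 184.32 = 31.56
Sxy = Σxy − (Σx)(Σy)/n = 956 − 844.8 = 111.2
b = Sxy/Sxx = 111.2/31.56 = 3.523447
a = ȳ − b·x̄ = 22 − 3.523447·4.8 = 5.087452
Set a + b·x = 17.6: x = (17.6 − 5.087452) / 3.523447 = 3.551223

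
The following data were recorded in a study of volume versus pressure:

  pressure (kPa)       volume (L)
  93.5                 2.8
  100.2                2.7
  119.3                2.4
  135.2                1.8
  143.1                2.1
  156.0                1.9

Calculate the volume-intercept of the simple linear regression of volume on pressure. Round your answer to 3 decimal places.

4.231

n = 6, Σx = 747.3, Σy = 13.7, Σxy = 1658.93, Σx² = 96107.43
Sxx = Σx² − (Σx)²/n = 96107.43 − 93076.215 = 3031.215
Sxy = Σxy − (Σx)(Σy)/n = 1658.93 − 1706.335 = -47.405
b = Sxy/Sxx = -47.405/3031.215 = -0.015639
a = ȳ − b·x̄ = 2.283333 − (-0.015639)·124.55 = 4.231164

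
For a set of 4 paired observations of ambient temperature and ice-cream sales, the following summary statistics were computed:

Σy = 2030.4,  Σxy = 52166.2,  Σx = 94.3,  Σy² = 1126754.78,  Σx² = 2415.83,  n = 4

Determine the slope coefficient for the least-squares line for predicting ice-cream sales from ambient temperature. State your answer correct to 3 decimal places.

Sxx = Σx² − (Σx)²/n = 2415.83 − 2223.1225 = 192.7075
Sxy = Σxy − (Σx)(Σy)/n = 52166.2 − 47866.68 = 4299.52
b = Sxy/Sxx = 4299.52/192.7075 = 22.311119

22.311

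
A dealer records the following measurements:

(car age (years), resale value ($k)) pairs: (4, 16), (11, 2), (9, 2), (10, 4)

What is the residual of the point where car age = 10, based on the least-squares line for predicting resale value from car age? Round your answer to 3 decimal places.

n = 4, Σx = 34, Σy = 24, Σxy = 144, Σx² = 318
Sxx = Σx² − (Σx)²/n = 318 − 289 = 29
Sxy = Σxy − (Σx)(Σy)/n = 144 − 204 = -60
b = Sxy/Sxx = -60/29 = -2.068966
a = ȳ − b·x̄ = 6 − (-2.068966)·8.5 = 23.586207
ŷ(10) = 23.586207 + (-2.068966)·10 = 2.896552
residual = y − ŷ = 4 − 2.896552 = 1.103448

1.103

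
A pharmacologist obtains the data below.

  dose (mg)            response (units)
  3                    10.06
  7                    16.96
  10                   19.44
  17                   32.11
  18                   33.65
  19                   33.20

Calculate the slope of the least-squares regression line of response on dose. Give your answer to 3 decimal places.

1.514

n = 6, Σx = 74, Σy = 145.42, Σxy = 2125.67, Σx² = 1132
Sxx = Σx² − (Σx)²/n = 1132 − 912.666667 = 219.333333
Sxy = Σxy − (Σx)(Σy)/n = 2125.67 − 1793.513333 = 332.156667
b = Sxy/Sxx = 332.156667/219.333333 = 1.514392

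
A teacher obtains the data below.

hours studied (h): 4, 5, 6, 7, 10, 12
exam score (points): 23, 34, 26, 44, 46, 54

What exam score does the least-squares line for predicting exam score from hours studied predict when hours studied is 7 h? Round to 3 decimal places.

n = 6, Σx = 44, Σy = 227, Σxy = 1834, Σx² = 370
Sxx = Σx² − (Σx)²/n = 370 − 322.666667 = 47.333333
Sxy = Σxy − (Σx)(Σy)/n = 1834 − 1664.666667 = 169.333333
b = Sxy/Sxx = 169.333333/47.333333 = 3.577465
a = ȳ − b·x̄ = 37.833333 − 3.577465·7.333333 = 11.598592
ŷ(7) = a + b·7 = 11.598592 + 3.577465·7 = 36.640845

36.641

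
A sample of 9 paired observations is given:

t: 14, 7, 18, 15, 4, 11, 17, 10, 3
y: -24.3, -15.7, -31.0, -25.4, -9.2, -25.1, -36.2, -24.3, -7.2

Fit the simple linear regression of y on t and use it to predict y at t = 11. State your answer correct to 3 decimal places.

n = 9, Σx = 99, Σy = -198.4, Σxy = -2582, Σx² = 1329
Sxx = Σx² − (Σx)²/n = 1329 − 1089 = 240
Sxy = Σxy − (Σx)(Σy)/n = -2582 − (-2182.4) = -399.6
b = Sxy/Sxx = -399.6/240 = -1.665
a = ȳ − b·x̄ = -22.044444 − (-1.665)·11 = -3.729444
ŷ(11) = a + b·11 = -3.729444 + (-1.665)·11 = -22.044444

-22.044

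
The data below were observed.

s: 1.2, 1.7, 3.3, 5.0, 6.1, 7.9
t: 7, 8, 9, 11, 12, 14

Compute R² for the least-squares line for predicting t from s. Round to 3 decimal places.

0.993

n = 6, Σx = 25.2, Σy = 61, Σxy = 290.5, Σx² = 139.84, Σy² = 655
Sxx = Σx² − (Σx)²/n = 139.84 − 105.84 = 34
Sxy = Σxy − (Σx)(Σy)/n = 290.5 − 256.2 = 34.3
Syy = Σy² − (Σy)²/n = 655 − 620.166667 = 34.833333
R² = Sxy²/(Sxx·Syy) = (34.3)²/(34·34.833333) = 0.993377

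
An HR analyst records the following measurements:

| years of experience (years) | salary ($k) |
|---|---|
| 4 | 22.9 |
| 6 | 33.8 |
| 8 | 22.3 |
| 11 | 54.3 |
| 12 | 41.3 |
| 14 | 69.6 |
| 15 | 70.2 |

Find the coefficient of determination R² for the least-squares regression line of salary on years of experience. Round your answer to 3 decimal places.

0.801

n = 7, Σx = 70, Σy = 314.4, Σxy = 3593.1, Σx² = 802, Σy² = 16590.52
Sxx = Σx² − (Σx)²/n = 802 − 700 = 102
Sxy = Σxy − (Σx)(Σy)/n = 3593.1 − 3144 = 449.1
Syy = Σy² − (Σy)²/n = 16590.52 − 14121.051429 = 2469.468571
R² = Sxy²/(Sxx·Syy) = (449.1)²/(102·2469.468571) = 0.800723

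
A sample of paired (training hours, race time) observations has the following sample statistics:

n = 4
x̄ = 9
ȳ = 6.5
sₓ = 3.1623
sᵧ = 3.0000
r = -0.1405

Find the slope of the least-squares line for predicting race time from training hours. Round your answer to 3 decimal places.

-0.133

b = r · sᵧ/sₓ = -0.1405 · 3/3.1623 = -0.133289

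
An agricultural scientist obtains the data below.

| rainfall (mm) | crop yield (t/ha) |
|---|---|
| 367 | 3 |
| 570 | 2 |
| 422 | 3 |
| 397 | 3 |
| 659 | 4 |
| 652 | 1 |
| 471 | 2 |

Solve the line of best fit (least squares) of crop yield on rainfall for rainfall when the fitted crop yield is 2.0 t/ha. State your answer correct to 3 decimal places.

n = 7, Σx = 3538, Σy = 18, Σxy = 8928, Σx² = 1876508
Sxx = Σx² − (Σx)²/n = 1876508 − 1788206.285714 = 88301.714286
Sxy = Σxy − (Σx)(Σy)/n = 8928 − 9097.714286 = -169.714286
b = Sxy/Sxx = -169.714286/88301.714286 = -0.001922
a = ȳ − b·x̄ = 2.571429 − (-0.001922)·505.428571 = 3.542853
Set a + b·x = 2.0: x = (2.0 − 3.542853) / (-0.001922) = 802.740741

802.741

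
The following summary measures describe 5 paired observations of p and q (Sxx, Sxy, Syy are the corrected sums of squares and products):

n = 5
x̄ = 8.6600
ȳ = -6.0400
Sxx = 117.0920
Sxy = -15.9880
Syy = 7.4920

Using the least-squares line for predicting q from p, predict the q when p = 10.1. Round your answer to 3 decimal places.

-6.237

b = Sxy/Sxx = -15.988/117.092 = -0.136542
a = ȳ − b·x̄ = -6.04 − (-0.136542)·8.66 = -4.857544
ŷ(10.1) = a + b·10.1 = -4.857544 + (-0.136542)·10.1 = -6.236621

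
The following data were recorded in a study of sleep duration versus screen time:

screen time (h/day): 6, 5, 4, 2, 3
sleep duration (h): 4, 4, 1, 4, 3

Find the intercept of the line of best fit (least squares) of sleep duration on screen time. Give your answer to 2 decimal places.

2.80

n = 5, Σx = 20, Σy = 16, Σxy = 65, Σx² = 90
Sxx = Σx² − (Σx)²/n = 90 − 80 = 10
Sxy = Σxy − (Σx)(Σy)/n = 65 − 64 = 1
b = Sxy/Sxx = 1/10 = 0.1
a = ȳ − b·x̄ = 3.2 − 0.1·4 = 2.8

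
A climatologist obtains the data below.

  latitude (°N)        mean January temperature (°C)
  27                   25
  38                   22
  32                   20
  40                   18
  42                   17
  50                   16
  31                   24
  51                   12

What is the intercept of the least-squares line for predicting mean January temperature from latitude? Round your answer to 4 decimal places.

n = 8, Σx = 311, Σy = 154, Σxy = 5741, Σx² = 12623
Sxx = Σx² − (Σx)²/n = 12623 − 12090.125 = 532.875
Sxy = Σxy − (Σx)(Σy)/n = 5741 − 5986.75 = -245.75
b = Sxy/Sxx = -245.75/532.875 = -0.461178
a = ȳ − b·x̄ = 19.25 − (-0.461178)·38.875 = 37.178278

37.1783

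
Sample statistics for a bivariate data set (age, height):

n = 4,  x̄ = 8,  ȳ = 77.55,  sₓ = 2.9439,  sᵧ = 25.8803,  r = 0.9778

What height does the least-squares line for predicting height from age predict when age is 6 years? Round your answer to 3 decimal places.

60.358

b = r · sᵧ/sₓ = 0.9778 · 25.8803/2.9439 = 8.595998
a = ȳ − b·x̄ = 77.55 − 8.595998·8 = 8.782019
ŷ(6) = a + b·6 = 8.782019 + 8.595998·6 = 60.358005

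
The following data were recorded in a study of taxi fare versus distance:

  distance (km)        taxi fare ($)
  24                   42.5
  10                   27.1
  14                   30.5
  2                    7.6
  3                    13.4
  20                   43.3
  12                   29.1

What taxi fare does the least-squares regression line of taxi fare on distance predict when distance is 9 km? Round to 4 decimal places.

22.5827

n = 7, Σx = 85, Σy = 193.5, Σxy = 2988.6, Σx² = 1429
Sxx = Σx² − (Σx)²/n = 1429 − 1032.142857 = 396.857143
Sxy = Σxy − (Σx)(Σy)/n = 2988.6 − 2349.642857 = 638.957143
b = Sxy/Sxx = 638.957143/396.857143 = 1.610043
a = ȳ − b·x̄ = 27.642857 − 1.610043·12.142857 = 8.092333
ŷ(9) = a + b·9 = 8.092333 + 1.610043·9 = 22.582721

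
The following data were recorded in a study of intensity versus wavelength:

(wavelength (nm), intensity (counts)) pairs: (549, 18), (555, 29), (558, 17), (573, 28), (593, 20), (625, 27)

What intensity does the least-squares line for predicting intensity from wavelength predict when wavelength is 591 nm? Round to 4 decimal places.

24.0819

n = 6, Σx = 3453, Σy = 139, Σxy = 80242, Σx² = 1991393
Sxx = Σx² − (Σx)²/n = 1991393 − 1987201.5 = 4191.5
Sxy = Σxy − (Σx)(Σy)/n = 80242 − 79994.5 = 247.5
b = Sxy/Sxx = 247.5/4191.5 = 0.059048
a = ȳ − b·x̄ = 23.166667 − 0.059048·575.5 = -10.815500
ŷ(591) = a + b·591 = -10.815500 + 0.059048·591 = 24.081912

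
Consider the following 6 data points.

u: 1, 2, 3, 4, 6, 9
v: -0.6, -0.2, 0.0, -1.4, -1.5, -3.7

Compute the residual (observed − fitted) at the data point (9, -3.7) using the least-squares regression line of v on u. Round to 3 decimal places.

n = 6, Σx = 25, Σy = -7.4, Σxy = -48.9, Σx² = 147
Sxx = Σx² − (Σx)²/n = 147 − 104.166667 = 42.833333
Sxy = Σxy − (Σx)(Σy)/n = -48.9 − (-30.833333) = -18.066667
b = Sxy/Sxx = -18.066667/42.833333 = -0.421790
a = ȳ − b·x̄ = -1.233333 − (-0.421790)·4.166667 = 0.524125
ŷ(9) = 0.524125 + (-0.421790)·9 = -3.271984
residual = y − ŷ = -3.7 − (-3.271984) = -0.428016

-0.428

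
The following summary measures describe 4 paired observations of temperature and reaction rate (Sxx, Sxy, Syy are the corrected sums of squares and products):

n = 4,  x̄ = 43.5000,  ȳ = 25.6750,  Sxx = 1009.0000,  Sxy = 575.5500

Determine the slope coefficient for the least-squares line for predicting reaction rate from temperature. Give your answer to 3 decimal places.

b = Sxy/Sxx = 575.55/1009 = 0.570416

0.570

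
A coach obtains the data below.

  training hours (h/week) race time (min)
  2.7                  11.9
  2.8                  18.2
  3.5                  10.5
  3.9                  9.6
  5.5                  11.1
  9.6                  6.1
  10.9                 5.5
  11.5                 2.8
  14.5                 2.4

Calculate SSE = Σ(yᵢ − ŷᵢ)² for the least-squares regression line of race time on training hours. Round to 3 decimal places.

n = 9, Σx = 64.9, Σy = 78.1, Σxy = 403.84, Σx² = 626.31, Σy² = 879.53
Sxx = Σx² − (Σx)²/n = 626.31 − 468.001111 = 158.308889
Sxy = Σxy − (Σx)(Σy)/n = 403.84 − 563.187778 = -159.347778
Syy = Σy² − (Σy)²/n = 879.53 − 677.734444 = 201.795556
b = Sxy/Sxx = -159.347778/158.308889 = -1.006562
SSE = Syy − b·Sxy = 201.795556 − (-1.006562)·(-159.347778) = 41.402071

41.402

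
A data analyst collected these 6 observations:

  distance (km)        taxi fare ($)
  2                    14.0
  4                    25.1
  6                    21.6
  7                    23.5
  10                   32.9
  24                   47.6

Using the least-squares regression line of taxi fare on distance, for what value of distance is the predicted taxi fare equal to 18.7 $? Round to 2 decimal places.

2.60

n = 6, Σx = 53, Σy = 164.7, Σxy = 1893.9, Σx² = 781
Sxx = Σx² − (Σx)²/n = 781 − 468.166667 = 312.833333
Sxy = Σxy − (Σx)(Σy)/n = 1893.9 − 1454.85 = 439.05
b = Sxy/Sxx = 439.05/312.833333 = 1.403463
a = ȳ − b·x̄ = 27.45 − 1.403463·8.833333 = 15.052744
Set a + b·x = 18.7: x = (18.7 − 15.052744) / 1.403463 = 2.598755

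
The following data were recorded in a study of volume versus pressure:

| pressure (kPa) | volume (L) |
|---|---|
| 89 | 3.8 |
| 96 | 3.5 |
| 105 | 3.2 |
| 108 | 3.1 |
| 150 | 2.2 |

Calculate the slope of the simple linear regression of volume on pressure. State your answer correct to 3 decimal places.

-0.025

n = 5, Σx = 548, Σy = 15.8, Σxy = 1675, Σx² = 62326
Sxx = Σx² − (Σx)²/n = 62326 − 60060.8 = 2265.2
Sxy = Σxy − (Σx)(Σy)/n = 1675 − 1731.68 = -56.68
b = Sxy/Sxx = -56.68/2265.2 = -0.025022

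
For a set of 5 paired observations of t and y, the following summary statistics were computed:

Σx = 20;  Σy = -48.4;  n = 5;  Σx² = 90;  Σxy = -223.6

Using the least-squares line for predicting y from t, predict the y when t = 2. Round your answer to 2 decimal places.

Sxx = Σx² − (Σx)²/n = 90 − 80 = 10
Sxy = Σxy − (Σx)(Σy)/n = -223.6 − (-193.6) = -30
b = Sxy/Sxx = -30/10 = -3
a = ȳ − b·x̄ = -9.68 − (-3)·4 = 2.32
ŷ(2) = a + b·2 = 2.32 + (-3)·2 = -3.68

-3.68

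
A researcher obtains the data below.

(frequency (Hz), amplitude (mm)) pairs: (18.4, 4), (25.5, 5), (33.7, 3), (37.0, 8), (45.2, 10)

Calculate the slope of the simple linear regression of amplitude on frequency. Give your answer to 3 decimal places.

0.213

n = 5, Σx = 159.8, Σy = 30, Σxy = 1050.2, Σx² = 5536.54
Sxx = Σx² − (Σx)²/n = 5536.54 − 5107.208 = 429.332
Sxy = Σxy − (Σx)(Σy)/n = 1050.2 − 958.8 = 91.4
b = Sxy/Sxx = 91.4/429.332 = 0.212889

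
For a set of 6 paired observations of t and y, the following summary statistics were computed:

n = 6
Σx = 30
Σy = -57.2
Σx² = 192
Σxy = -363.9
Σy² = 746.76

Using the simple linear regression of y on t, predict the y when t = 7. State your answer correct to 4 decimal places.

Sxx = Σx² − (Σx)²/n = 192 − 150 = 42
Sxy = Σxy − (Σx)(Σy)/n = -363.9 − (-286) = -77.9
b = Sxy/Sxx = -77.9/42 = -1.854762
a = ȳ − b·x̄ = -9.533333 − (-1.854762)·5 = -0.259524
ŷ(7) = a + b·7 = -0.259524 + (-1.854762)·7 = -13.242857

-13.2429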